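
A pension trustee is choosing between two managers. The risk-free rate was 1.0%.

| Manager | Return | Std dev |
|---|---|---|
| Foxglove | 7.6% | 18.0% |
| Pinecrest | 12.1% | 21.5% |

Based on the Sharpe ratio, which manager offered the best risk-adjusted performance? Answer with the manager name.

Pinecrest

Foxglove: Sharpe ratio = (7.6% − 1.0%) / 18.0% = 0.367
Pinecrest: Sharpe ratio = (12.1% − 1.0%) / 21.5% = 0.516
Highest: Pinecrest (0.516).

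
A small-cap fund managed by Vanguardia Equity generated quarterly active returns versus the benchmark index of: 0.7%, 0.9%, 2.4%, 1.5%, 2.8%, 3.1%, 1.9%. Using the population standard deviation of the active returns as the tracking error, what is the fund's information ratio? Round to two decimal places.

r̄ = (0.7 + 0.9 + 2.4 + 1.5 + 2.8 + 3.1 + 1.9) / 7 = 1.9000%
Population std dev = √[5.1000 / 7] = 0.8536%
IR = r̄ / tracking error = 1.9000 / 0.8536 = 2.2259

2.23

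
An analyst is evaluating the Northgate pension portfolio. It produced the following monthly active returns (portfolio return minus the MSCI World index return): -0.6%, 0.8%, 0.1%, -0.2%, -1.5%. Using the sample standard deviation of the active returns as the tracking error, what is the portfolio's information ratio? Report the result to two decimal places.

r̄ = (-0.6 + 0.8 + 0.1 − 0.2 − 1.5) / 5 = -0.2800%
Σ(r − r̄)² = (-0.6 − (-0.2800))² + (0.8 − (-0.2800))² + … = 2.9080
σ = √[2.9080 / 4] = 0.8526%
IR = r̄ / tracking error = -0.2800 / 0.8526 = -0.3284

-0.33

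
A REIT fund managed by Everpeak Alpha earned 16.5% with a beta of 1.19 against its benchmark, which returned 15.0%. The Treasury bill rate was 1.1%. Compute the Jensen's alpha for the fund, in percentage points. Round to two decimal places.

-1.14

CAPM expected return = Rf + β(Rm − Rf) = 1.1% + 1.19 × (15.0% − 1.1%) = 1.1 + 1.19 × 13.90 = 17.6410%
Jensen's α = Rp − E[R] = 16.5% − 17.6410% = -1.1410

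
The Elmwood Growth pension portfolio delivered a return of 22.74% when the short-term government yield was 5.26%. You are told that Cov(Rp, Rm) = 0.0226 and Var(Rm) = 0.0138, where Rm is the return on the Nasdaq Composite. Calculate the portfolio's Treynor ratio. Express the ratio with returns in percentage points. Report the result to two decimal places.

β = Cov / Var = 0.0226 / 0.0138 = 1.6377
Treynor = (Rp − Rf) / β = (22.74% − 5.26%) / 1.6377 = 17.48 / 1.6377 = 10.6735

10.67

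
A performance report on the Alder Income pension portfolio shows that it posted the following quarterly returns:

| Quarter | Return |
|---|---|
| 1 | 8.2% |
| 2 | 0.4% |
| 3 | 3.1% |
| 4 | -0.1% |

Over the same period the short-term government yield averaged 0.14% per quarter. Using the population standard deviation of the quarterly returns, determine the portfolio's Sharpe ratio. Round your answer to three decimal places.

0.838

r̄ = (8.2 + 0.4 + 3.1 − 0.1) / 4 = 2.9000%
Population std dev = √[43.3800 / 4] = 3.2932%
Sharpe = (r̄ − rf) / σ = (2.9000 − 0.14) / 3.2932 = 2.7600 / 3.2932 = 0.8381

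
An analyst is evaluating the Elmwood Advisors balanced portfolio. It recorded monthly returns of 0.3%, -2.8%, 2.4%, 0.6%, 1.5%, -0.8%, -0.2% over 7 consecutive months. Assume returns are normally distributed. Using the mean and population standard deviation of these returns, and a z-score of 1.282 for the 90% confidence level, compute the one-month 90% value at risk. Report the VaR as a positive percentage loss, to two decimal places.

1.85

μ = (0.3 − 2.8 + 2.4 + 0.6 + 1.5 − 0.8 − 0.2) / 7 = 0.1429%
Population σ = √[Σ(r − μ)² / 7] = √[16.8371 / 7] = √2.4053 = 1.5509%
VaR = −(μ − z·σ) = −(0.1429 − 1.282 × 1.5509) = −(-1.8454) = 1.8454%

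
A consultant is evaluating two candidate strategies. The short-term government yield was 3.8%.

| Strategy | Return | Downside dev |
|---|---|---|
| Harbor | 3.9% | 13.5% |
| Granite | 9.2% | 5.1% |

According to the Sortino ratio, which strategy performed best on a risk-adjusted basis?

Harbor: Sortino ratio = (3.9% − 3.8%) / 13.5% = 0.007
Granite: Sortino ratio = (9.2% − 3.8%) / 5.1% = 1.059
Highest: Granite (1.059).

Granite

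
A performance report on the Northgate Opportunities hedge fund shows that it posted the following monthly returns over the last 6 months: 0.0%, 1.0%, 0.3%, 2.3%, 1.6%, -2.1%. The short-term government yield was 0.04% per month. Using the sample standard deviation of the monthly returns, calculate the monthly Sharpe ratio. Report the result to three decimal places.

Mean return r̄ = 3.10 / 6 = 0.5167%
Sample σ = √[Σ(r − r̄)² / 5] = √[11.7483 / 5] = √2.3497 = 1.5329%
Sharpe = (r̄ − rf) / σ = (0.5167 − 0.04) / 1.5329 = 0.4767 / 1.5329 = 0.3110

0.311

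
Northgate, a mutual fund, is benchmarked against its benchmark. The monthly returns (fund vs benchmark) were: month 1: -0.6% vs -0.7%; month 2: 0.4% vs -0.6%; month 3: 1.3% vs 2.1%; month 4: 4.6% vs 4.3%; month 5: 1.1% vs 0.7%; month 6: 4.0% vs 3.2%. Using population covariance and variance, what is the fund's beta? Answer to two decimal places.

r̄p = 1.8000%,  r̄m = 1.5000%
Cov = Σ(rp − r̄p)(rm − r̄m) / 6 = 3.3433
Var(rm) = Σ(rm − r̄m)² / 6 = 3.4967
β = Cov / Var = 3.3433 / 3.4967 = 0.9561

0.96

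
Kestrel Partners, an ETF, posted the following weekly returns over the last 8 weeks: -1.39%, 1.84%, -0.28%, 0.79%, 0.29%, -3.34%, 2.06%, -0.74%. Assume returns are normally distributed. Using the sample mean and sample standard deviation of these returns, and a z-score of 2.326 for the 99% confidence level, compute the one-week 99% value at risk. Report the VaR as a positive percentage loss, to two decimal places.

r̄ = (-1.39 + 1.84 − 0.28 + 0.79 + 0.29 − 3.34 + 2.06 − 0.74) / 8 = -0.770 / 8 = -0.0963%
Sample std dev = √[21.9770 / 7] = 1.7719%
VaR = −(r̄ − z·σ) = −(-0.0963 − 2.326 × 1.7719) = −(-4.2177) = 4.2177%

4.22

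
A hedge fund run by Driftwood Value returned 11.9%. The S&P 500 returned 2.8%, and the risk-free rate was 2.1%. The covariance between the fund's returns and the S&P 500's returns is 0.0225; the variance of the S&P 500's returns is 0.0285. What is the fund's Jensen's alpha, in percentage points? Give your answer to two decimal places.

β = Cov / Var = 0.0225 / 0.0285 = 0.7895
E[R] = Rf + β(Rm − Rf) = 2.1% + 0.7895 × (2.8% − 2.1%) = 2.6527%
α = Rp − E[R] = 11.9% − 2.6527% = 9.2473

9.25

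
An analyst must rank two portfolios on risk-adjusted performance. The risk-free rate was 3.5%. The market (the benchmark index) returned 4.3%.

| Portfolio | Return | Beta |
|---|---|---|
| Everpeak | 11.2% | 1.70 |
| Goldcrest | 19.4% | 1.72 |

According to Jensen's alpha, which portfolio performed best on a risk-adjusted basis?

Goldcrest

Everpeak: α = 11.2% − [3.5% + 1.70 × (4.3% − 3.5%)] = 6.340
Goldcrest: α = 19.4% − [3.5% + 1.72 × (4.3% − 3.5%)] = 14.524
Highest: Goldcrest (14.524).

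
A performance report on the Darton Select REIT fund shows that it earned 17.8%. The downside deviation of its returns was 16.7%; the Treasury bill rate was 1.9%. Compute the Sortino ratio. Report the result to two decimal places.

Sortino = (Rp − Rf) / σd = (17.8% − 1.9%) / 16.7% = 15.90% / 16.7% = 0.9521

0.95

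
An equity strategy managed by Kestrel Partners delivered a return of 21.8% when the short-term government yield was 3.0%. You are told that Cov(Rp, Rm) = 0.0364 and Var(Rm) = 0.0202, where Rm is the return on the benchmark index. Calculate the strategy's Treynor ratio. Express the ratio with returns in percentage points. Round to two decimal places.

β = Cov / Var = 0.0364 / 0.0202 = 1.8020
Treynor = (Rp − Rf) / β = (21.8% − 3.0%) / 1.8020 = 18.80 / 1.8020 = 10.4329

10.43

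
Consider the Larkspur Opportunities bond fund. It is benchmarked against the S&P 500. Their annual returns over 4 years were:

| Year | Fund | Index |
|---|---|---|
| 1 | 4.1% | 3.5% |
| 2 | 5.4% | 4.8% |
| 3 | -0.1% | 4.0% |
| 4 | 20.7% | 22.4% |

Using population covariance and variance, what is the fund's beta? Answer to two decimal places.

r̄p = 7.5250%,  r̄m = 8.6750%
Cov = Σ(rp − r̄p)(rm − r̄m) / 4 = 60.6081
Var(rm) = Σ(rm − r̄m)² / 4 = 63.0069
β = Cov / Var = 60.6081 / 63.0069 = 0.9619

0.96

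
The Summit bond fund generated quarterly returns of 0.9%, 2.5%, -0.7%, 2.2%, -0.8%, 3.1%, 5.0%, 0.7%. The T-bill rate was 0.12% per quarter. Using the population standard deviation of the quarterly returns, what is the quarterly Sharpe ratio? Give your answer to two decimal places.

r̄ = (0.9 + 2.5 − 0.7 + 2.2 − 0.8 + 3.1 + 5 + 0.7) / 8 = 1.6125%
Population std dev = √[27.3288 / 8] = 1.8483%
Sharpe = (r̄ − rf) / σ = (1.6125 − 0.12) / 1.8483 = 1.4925 / 1.8483 = 0.8075

0.81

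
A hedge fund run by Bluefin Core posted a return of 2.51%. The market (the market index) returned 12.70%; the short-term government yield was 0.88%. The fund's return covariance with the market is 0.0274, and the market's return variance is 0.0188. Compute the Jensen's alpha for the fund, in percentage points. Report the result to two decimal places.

β = Cov / Var = 0.0274 / 0.0188 = 1.4574
E[R] = Rf + β(Rm − Rf) = 0.88% + 1.4574 × (12.70% − 0.88%) = 18.1065%
α = Rp − E[R] = 2.51% − 18.1065% = -15.5965

-15.60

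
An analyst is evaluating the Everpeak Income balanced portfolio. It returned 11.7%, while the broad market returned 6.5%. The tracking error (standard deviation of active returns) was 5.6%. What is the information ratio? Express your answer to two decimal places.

0.93

IR = (Rp − Rb) / TE = (11.7% − 6.5%) / 5.6% = 5.20% / 5.6% = 0.9286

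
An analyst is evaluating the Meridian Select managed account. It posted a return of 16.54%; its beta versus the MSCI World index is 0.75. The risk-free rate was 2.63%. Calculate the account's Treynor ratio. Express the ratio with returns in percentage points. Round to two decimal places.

18.55

Treynor = (Rp − Rf) / β = (16.54% − 2.63%) / 0.75 = 13.91 / 0.75 = 18.5467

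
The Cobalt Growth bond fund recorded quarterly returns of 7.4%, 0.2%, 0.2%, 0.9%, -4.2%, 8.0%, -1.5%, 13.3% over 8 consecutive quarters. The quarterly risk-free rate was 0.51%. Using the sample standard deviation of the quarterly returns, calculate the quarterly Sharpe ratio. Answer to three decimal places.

0.429

μ = (7.4 + 0.2 + 0.2 + 0.9 − 4.2 + 8 − 1.5 + 13.3) / 8 = 3.0375%
Sample σ = √[Σ(r − μ)² / 7] = √[242.6188 / 7] = √34.6598 = 5.8873%
Sharpe = (μ − rf) / σ = (3.0375 − 0.51) / 5.8873 = 2.5275 / 5.8873 = 0.4293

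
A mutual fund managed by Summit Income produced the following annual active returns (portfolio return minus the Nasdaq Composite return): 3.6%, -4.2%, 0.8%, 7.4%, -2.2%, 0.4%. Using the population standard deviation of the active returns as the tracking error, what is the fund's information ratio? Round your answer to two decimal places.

0.26

Mean return r̄ = 5.80 / 6 = 0.9667%
Σ(r − r̄)² = (3.6 − 0.9667)² + (-4.2 − 0.9667)² + … = 85.3933
σ = √[85.3933 / 6] = 3.7726%
IR = r̄ / tracking error = 0.9667 / 3.7726 = 0.2562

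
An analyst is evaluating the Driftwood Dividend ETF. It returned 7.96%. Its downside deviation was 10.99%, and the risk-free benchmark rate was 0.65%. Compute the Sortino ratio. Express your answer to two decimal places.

0.67

Sortino = (Rp − Rf) / σd = (7.96% − 0.65%) / 10.99% = 7.31% / 10.99% = 0.6652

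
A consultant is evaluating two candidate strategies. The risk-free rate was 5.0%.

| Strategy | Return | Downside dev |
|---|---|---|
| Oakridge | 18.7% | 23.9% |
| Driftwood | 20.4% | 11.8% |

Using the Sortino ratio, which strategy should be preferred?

Driftwood

Oakridge: Sortino ratio = (18.7% − 5.0%) / 23.9% = 0.573
Driftwood: Sortino ratio = (20.4% − 5.0%) / 11.8% = 1.305
Highest: Driftwood (1.305).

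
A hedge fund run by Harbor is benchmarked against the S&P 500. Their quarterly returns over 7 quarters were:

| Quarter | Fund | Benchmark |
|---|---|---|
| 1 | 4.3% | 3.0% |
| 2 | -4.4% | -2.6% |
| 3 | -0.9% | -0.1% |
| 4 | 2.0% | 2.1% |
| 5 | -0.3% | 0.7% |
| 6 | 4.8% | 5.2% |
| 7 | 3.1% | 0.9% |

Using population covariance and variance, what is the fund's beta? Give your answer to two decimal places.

1.23

r̄p = 1.2286%,  r̄m = 1.3143%
Cov = Σ(rp − r̄p)(rm − r̄m) / 7 = 6.4096
Var(rm) = Σ(rm − r̄m)² / 7 = 5.2041
β = Cov / Var = 6.4096 / 5.2041 = 1.2316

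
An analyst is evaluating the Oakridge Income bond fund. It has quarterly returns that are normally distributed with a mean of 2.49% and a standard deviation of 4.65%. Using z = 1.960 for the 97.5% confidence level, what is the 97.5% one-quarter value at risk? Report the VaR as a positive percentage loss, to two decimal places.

VaR (as % loss) = −(μ − z·σ) = −(2.49% − 1.960 × 4.65%) = −(-6.6240%) = 6.6240%

6.62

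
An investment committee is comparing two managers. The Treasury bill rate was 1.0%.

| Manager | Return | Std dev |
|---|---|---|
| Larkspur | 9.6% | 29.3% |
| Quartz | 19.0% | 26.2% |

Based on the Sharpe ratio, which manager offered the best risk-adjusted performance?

Larkspur: Sharpe ratio = (9.6% − 1.0%) / 29.3% = 0.294
Quartz: Sharpe ratio = (19.0% − 1.0%) / 26.2% = 0.687
Highest: Quartz (0.687).

Quartz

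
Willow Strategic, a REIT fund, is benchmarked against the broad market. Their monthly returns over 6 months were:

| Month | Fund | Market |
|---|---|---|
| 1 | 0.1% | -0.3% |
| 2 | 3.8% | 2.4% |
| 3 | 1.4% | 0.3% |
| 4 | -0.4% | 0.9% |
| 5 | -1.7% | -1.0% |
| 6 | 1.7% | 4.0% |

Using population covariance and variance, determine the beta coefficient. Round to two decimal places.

0.73

r̄p = 0.8167%,  r̄m = 1.0500%
Cov = Σ(rp − r̄p)(rm − r̄m) / 6 = 2.0842
Var(rm) = Σ(rm − r̄m)² / 6 = 2.8558
β = Cov / Var = 2.0842 / 2.8558 = 0.7298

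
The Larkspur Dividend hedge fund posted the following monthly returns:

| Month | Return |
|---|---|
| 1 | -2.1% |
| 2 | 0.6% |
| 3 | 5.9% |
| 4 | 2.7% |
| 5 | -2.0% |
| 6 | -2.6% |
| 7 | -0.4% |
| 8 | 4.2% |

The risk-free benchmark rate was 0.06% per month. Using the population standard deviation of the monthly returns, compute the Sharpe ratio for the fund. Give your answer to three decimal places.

0.245

r̄ = (-2.1 + 0.6 + 5.9 + 2.7 − 2 − 2.6 − 0.4 + 4.2) / 8 = 0.7875%
Σ(r − r̄)² = (-2.1 − 0.7875)² + (0.6 − 0.7875)² + … = 70.4688
σ = √[70.4688 / 8] = 2.9679%
Sharpe = (r̄ − rf) / σ = (0.7875 − 0.06) / 2.9679 = 0.7275 / 2.9679 = 0.2451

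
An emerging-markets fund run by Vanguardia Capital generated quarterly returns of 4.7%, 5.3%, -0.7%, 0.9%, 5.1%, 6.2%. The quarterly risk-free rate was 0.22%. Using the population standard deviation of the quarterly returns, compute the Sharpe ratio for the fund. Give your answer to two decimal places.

Mean return r̄ = 21.50 / 6 = 3.5833%
Population std dev = √[38.8883 / 6] = 2.5459%
Sharpe = (r̄ − rf) / σ = (3.5833 − 0.22) / 2.5459 = 3.3633 / 2.5459 = 1.3211

1.32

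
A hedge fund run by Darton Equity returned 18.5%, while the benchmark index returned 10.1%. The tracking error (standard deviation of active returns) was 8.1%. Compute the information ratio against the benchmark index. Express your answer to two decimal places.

IR = (Rp − Rb) / TE = (18.5% − 10.1%) / 8.1% = 8.40% / 8.1% = 1.0370

1.04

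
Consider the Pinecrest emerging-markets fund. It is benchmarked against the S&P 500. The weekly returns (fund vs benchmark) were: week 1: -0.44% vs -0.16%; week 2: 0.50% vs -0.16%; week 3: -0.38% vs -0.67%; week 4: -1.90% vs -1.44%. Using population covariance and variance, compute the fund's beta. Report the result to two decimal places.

r̄p = -0.5550%,  r̄m = -0.6075%
Cov = Σ(rp − r̄p)(rm − r̄m) / 4 = 0.4081
Var(rm) = Σ(rm − r̄m)² / 4 = 0.2744
β = Cov / Var = 0.4081 / 0.2744 = 1.4872

1.49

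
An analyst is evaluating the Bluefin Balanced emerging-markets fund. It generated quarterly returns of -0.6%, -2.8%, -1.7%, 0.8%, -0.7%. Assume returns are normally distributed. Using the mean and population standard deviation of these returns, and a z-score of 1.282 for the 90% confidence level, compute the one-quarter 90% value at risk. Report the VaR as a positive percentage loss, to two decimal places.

2.54

μ = (-0.6 − 2.8 − 1.7 + 0.8 − 0.7) / 5 = -5.00 / 5 = -1.0000%
Σ(r − μ)² = 7.2200; population σ = √(7.2200/5) = 1.2017%
VaR = −(μ − z·σ) = −(-1.0000 − 1.282 × 1.2017) = −(-2.5406) = 2.5406%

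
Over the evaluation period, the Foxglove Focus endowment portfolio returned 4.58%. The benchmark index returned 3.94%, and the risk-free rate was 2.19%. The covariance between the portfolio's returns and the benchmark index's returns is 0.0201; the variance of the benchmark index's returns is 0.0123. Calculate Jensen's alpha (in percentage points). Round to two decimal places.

β = Cov / Var = 0.0201 / 0.0123 = 1.6341
E[R] = Rf + β(Rm − Rf) = 2.19% + 1.6341 × (3.94% − 2.19%) = 5.0497%
α = Rp − E[R] = 4.58% − 5.0497% = -0.4697

-0.47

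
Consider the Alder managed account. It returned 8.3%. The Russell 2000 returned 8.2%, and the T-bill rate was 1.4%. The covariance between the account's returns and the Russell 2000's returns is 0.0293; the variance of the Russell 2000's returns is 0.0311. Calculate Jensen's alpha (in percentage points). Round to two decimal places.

β = Cov / Var = 0.0293 / 0.0311 = 0.9421
E[R] = Rf + β(Rm − Rf) = 1.4% + 0.9421 × (8.2% − 1.4%) = 7.8063%
α = Rp − E[R] = 8.3% − 7.8063% = 0.4937

0.49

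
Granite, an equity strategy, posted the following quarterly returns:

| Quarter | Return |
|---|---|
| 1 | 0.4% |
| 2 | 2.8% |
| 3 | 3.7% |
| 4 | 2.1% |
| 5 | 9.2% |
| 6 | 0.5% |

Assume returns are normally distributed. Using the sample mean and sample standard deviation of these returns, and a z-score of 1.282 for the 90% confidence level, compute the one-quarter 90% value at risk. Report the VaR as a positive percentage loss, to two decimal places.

1.05

r̄ = (0.4 + 2.8 + 3.7 + 2.1 + 9.2 + 0.5) / 6 = 18.70 / 6 = 3.1167%
Σ(r − r̄)² = 52.7083; sample σ = √(52.7083/5) = 3.2468%
VaR = −(r̄ − z·σ) = −(3.1167 − 1.282 × 3.2468) = −(-1.0457) = 1.0457%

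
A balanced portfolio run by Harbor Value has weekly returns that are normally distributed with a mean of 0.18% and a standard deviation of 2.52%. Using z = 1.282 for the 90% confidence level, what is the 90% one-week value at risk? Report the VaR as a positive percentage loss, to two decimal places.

VaR (as % loss) = −(μ − z·σ) = −(0.18% − 1.282 × 2.52%) = −(-3.05064%) = 3.05064%

3.05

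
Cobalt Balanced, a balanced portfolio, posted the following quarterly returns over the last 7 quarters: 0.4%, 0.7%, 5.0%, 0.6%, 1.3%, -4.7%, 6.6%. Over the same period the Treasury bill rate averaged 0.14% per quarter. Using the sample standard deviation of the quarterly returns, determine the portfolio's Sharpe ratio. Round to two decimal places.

r̄ = (0.4 + 0.7 + 5 + 0.6 + 1.3 − 4.7 + 6.6) / 7 = 1.4143%
Sample std dev = √[79.3486 / 6] = 3.6366%
Sharpe = (r̄ − rf) / σ = (1.4143 − 0.14) / 3.6366 = 1.2743 / 3.6366 = 0.3504

0.35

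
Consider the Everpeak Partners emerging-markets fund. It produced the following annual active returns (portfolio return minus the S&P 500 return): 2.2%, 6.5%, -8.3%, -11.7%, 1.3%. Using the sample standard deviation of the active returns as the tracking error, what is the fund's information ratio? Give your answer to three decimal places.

-0.261

r̄ = (2.2 + 6.5 − 8.3 − 11.7 + 1.3) / 5 = -2.0000%
Sample std dev = √[234.5600 / 4] = 7.6577%
IR = r̄ / tracking error = -2.0000 / 7.6577 = -0.2612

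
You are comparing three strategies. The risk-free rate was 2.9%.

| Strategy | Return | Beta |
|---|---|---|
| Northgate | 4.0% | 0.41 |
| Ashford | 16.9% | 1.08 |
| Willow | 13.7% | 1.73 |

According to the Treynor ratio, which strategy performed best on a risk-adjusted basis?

Northgate: Treynor = (4.0% − 2.9%) / 0.41 = 2.683
Ashford: Treynor = (16.9% − 2.9%) / 1.08 = 12.963
Willow: Treynor = (13.7% − 2.9%) / 1.73 = 6.243
Highest: Ashford (12.963).

Ashford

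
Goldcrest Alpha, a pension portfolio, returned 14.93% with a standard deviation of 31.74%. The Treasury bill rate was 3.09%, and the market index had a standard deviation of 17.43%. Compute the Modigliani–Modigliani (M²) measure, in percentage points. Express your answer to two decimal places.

Sharpe = (Rp − Rf) / σp = (14.93% − 3.09%) / 31.74% = 0.3730
M² = Rf + Sharpe × σm = 3.09% + 0.3730 × 17.43% = 9.5914%

9.59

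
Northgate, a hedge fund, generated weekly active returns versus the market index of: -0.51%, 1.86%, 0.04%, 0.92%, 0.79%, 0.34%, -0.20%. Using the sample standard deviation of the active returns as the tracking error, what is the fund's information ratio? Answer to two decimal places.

0.58

r̄ = (-0.51 + 1.86 + 0.04 + 0.92 + 0.79 + 0.34 − 0.2) / 7 = 0.4629%
Σ(r − r̄)² = 3.8477; sample σ = √(3.8477/6) = 0.8008%
IR = r̄ / tracking error = 0.4629 / 0.8008 = 0.5780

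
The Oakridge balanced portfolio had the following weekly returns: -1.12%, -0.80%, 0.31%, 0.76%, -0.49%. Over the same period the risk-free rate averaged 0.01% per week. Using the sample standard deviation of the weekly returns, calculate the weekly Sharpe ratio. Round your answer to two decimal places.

μ = (-1.12 − 0.8 + 0.31 + 0.76 − 0.49) / 5 = -1.340 / 5 = -0.2680%
Sample σ = √[Σ(r − μ)² / 4] = √[2.4491 / 4] = √0.6123 = 0.7825%
Sharpe = (μ − rf) / σ = (-0.2680 − 0.01) / 0.7825 = -0.2780 / 0.7825 = -0.3553

-0.36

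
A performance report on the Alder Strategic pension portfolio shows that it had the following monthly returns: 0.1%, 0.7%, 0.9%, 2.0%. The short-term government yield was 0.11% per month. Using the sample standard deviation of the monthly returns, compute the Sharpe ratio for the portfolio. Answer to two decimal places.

r̄ = (0.1 + 0.7 + 0.9 + 2) / 4 = 0.9250%
Σ(r − r̄)² = 1.8875; sample σ = √(1.8875/3) = 0.7932%
Sharpe = (r̄ − rf) / σ = (0.9250 − 0.11) / 0.7932 = 0.8150 / 0.7932 = 1.0275

1.03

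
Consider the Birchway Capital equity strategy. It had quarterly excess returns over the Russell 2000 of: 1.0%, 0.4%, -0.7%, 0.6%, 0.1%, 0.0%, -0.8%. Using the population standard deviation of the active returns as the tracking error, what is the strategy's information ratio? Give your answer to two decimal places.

Mean return μ = 0.60 / 7 = 0.0857%
Population std dev = √[2.6086 / 7] = 0.6105%
IR = μ / tracking error = 0.0857 / 0.6105 = 0.1404

0.14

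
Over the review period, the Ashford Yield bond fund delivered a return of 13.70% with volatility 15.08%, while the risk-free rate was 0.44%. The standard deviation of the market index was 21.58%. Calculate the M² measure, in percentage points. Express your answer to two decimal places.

Sharpe = (Rp − Rf) / σp = (13.70% − 0.44%) / 15.08% = 0.8793
M² = Rf + Sharpe × σm = 0.44% + 0.8793 × 21.58% = 19.4153%

19.42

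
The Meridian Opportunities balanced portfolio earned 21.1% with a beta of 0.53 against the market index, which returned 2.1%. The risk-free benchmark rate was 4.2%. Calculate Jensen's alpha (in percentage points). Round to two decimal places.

CAPM expected return = Rf + β(Rm − Rf) = 4.2% + 0.53 × (2.1% − 4.2%) = 4.2 + 0.53 × -2.10 = 3.0870%
Jensen's α = Rp − E[R] = 21.1% − 3.0870% = 18.0130

18.01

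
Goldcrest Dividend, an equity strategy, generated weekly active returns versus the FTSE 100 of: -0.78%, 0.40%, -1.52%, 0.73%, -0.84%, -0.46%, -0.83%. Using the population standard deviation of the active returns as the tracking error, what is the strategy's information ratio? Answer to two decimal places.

r̄ = (-0.78 + 0.4 − 1.52 + 0.73 − 0.84 − 0.46 − 0.83) / 7 = -3.300 / 7 = -0.4714%
Σ(r − r̄)² = (-0.78 − (-0.4714))² + (0.4 − (-0.4714))² + … = 3.6621
population σ = √(3.6621 / 7) = √0.5232 = 0.7233%
IR = r̄ / tracking error = -0.4714 / 0.7233 = -0.6517

-0.65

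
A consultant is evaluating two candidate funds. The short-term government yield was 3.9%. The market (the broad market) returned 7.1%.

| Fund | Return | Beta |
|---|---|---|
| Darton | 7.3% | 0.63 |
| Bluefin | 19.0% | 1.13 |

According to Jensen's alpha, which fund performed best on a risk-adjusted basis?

Bluefin

Darton: α = 7.3% − [3.9% + 0.63 × (7.1% − 3.9%)] = 1.384
Bluefin: α = 19.0% − [3.9% + 1.13 × (7.1% − 3.9%)] = 11.484
Highest: Bluefin (11.484).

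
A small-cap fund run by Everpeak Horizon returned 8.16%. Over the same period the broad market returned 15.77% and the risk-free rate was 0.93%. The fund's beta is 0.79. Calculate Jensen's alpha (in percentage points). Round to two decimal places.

-4.49

CAPM expected return = Rf + β(Rm − Rf) = 0.93% + 0.79 × (15.77% − 0.93%) = 0.93 + 0.79 × 14.84 = 12.6536%
Jensen's α = Rp − E[R] = 8.16% − 12.6536% = -4.4936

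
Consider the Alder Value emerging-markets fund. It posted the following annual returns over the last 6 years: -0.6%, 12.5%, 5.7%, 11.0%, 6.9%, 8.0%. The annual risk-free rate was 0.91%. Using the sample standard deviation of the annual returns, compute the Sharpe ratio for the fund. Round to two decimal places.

1.37

μ = (-0.6 + 12.5 + 5.7 + 11 + 6.9 + 8) / 6 = 7.2500%
Sample std dev = √[106.3350 / 5] = 4.6116%
Sharpe = (μ − rf) / σ = (7.2500 − 0.91) / 4.6116 = 6.3400 / 4.6116 = 1.3748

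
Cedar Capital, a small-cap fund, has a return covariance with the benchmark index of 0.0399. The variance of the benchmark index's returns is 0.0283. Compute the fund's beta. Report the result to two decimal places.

1.41

β = Cov(Rp, Rm) / Var(Rm) = 0.0399 / 0.0283 = 1.4099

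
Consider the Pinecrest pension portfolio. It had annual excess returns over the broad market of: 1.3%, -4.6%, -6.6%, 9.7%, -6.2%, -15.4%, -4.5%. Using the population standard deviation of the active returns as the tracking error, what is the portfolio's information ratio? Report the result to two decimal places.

Mean return r̄ = -26.30 / 7 = -3.7571%
Population std dev = √[357.5371 / 7] = 7.1468%
IR = r̄ / tracking error = -3.7571 / 7.1468 = -0.5257

-0.53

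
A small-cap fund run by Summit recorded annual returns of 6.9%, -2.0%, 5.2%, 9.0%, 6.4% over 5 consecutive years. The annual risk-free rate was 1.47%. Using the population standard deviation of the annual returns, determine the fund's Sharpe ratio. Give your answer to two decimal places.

0.97

μ = (6.9 − 2 + 5.2 + 9 + 6.4) / 5 = 5.1000%
Σ(r − μ)² = (6.9 − 5.1000)² + (-2 − 5.1000)² + (5.2 − 5.1000)² + … = 70.5600
population σ = √(70.5600 / 5) = √14.1120 = 3.7566%
Sharpe = (μ − rf) / σ = (5.1000 − 1.47) / 3.7566 = 3.6300 / 3.7566 = 0.9663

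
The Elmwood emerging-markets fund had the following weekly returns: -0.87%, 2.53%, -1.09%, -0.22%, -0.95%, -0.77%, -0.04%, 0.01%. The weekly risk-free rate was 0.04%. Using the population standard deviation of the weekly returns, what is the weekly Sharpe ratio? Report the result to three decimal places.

-0.196

r̄ = (-0.87 + 2.53 − 1.09 − 0.22 − 0.95 − 0.77 − 0.04 + 0.01) / 8 = -1.400 / 8 = -0.1750%
Σ(r − r̄)² = (-0.87 − (-0.1750))² + (2.53 − (-0.1750))² + … = 9.6464
σ = √[9.6464 / 8] = 1.0981%
Sharpe = (r̄ − rf) / σ = (-0.1750 − 0.04) / 1.0981 = -0.2150 / 1.0981 = -0.1958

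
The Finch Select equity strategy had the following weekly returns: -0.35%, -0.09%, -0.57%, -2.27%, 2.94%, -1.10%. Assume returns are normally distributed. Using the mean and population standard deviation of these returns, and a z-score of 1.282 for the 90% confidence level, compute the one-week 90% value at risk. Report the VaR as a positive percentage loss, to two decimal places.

r̄ = (-0.35 − 0.09 − 0.57 − 2.27 + 2.94 − 1.1) / 6 = -1.440 / 6 = -0.2400%
Σ(r − r̄)² = (-0.35 − (-0.2400))² + (-0.09 − (-0.2400))² + … = 15.1164
σ = √[15.1164 / 6] = 1.5873%
VaR = −(r̄ − z·σ) = −(-0.2400 − 1.282 × 1.5873) = −(-2.2749) = 2.2749%

2.27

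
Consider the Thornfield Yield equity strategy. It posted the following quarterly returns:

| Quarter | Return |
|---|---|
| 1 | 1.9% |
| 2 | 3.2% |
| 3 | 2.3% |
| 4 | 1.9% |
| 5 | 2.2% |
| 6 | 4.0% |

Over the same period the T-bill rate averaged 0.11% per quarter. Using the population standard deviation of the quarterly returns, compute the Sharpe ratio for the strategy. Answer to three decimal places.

3.216

μ = (1.9 + 3.2 + 2.3 + 1.9 + 2.2 + 4) / 6 = 15.50 / 6 = 2.5833%
Population σ = √[Σ(r − μ)² / 6] = √[3.5483 / 6] = √0.5914 = 0.7690%
Sharpe = (μ − rf) / σ = (2.5833 − 0.11) / 0.7690 = 2.4733 / 0.7690 = 3.2163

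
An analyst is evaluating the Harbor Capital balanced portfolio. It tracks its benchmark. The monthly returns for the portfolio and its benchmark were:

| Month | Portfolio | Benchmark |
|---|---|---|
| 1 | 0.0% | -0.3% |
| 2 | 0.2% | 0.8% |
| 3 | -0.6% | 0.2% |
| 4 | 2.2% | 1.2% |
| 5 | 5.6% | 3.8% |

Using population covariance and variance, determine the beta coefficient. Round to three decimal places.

r̄p = 1.4800%,  r̄m = 1.1400%
Cov = Σ(rp − r̄p)(rm − r̄m) / 5 = 3.1048
Var(rm) = Σ(rm − r̄m)² / 5 = 2.0304
β = Cov / Var = 3.1048 / 2.0304 = 1.5292

1.529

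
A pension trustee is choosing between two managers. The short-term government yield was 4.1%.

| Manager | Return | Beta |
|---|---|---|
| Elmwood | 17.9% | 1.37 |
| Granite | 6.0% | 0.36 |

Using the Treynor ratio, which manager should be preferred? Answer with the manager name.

Elmwood

Elmwood: Treynor = (17.9% − 4.1%) / 1.37 = 10.073
Granite: Treynor = (6.0% − 4.1%) / 0.36 = 5.278
Highest: Elmwood (10.073).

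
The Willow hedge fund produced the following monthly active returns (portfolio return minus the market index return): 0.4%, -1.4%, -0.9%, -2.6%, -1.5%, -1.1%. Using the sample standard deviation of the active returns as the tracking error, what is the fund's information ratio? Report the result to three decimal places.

Mean return μ = -7.10 / 6 = -1.1833%
Σ(r − μ)² = (0.4 − (-1.1833))² + (-1.4 − (-1.1833))² + … = 4.7483
σ = √[4.7483 / 5] = 0.9745%
IR = μ / tracking error = -1.1833 / 0.9745 = -1.2143

-1.214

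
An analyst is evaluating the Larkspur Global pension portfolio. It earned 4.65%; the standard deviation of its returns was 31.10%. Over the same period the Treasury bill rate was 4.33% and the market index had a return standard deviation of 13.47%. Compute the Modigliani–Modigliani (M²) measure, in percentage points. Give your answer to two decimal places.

4.47

Sharpe = (Rp − Rf) / σp = (4.65% − 4.33%) / 31.10% = 0.0103
M² = Rf + Sharpe × σm = 4.33% + 0.0103 × 13.47% = 4.4687%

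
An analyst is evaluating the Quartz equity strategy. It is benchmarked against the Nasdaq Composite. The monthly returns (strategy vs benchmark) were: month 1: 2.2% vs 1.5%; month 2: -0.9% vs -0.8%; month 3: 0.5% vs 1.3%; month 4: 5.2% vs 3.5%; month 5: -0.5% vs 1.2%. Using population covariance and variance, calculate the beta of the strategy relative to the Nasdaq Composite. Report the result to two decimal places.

r̄p = 1.3000%,  r̄m = 1.3400%
Cov = Σ(rp − r̄p)(rm − r̄m) / 5 = 2.7120
Var(rm) = Σ(rm − r̄m)² / 5 = 1.8584
β = Cov / Var = 2.7120 / 1.8584 = 1.4593

1.46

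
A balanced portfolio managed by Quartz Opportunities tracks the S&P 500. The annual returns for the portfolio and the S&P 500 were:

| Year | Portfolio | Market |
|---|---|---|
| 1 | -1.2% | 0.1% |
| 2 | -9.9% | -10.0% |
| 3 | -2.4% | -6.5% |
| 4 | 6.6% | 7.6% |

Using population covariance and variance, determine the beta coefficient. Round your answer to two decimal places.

0.83

r̄p = -1.7250%,  r̄m = -2.2000%
Cov = Σ(rp − r̄p)(rm − r̄m) / 4 = 37.3650
Var(rm) = Σ(rm − r̄m)² / 4 = 45.1650
β = Cov / Var = 37.3650 / 45.1650 = 0.8273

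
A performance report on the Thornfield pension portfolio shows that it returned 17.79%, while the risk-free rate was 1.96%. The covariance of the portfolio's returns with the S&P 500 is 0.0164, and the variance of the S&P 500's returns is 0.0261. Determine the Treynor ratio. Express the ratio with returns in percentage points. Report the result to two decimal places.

β = Cov / Var = 0.0164 / 0.0261 = 0.6284
Treynor = (Rp − Rf) / β = (17.79% − 1.96%) / 0.6284 = 15.83 / 0.6284 = 25.1910

25.19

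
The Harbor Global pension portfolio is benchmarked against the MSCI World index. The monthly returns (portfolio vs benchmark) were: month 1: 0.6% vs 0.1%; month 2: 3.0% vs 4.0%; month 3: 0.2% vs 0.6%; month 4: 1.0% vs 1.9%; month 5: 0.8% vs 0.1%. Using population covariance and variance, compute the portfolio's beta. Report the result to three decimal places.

r̄p = 1.1200%,  r̄m = 1.3400%
Cov = Σ(rp − r̄p)(rm − r̄m) / 5 = 1.3312
Var(rm) = Σ(rm − r̄m)² / 5 = 2.2024
β = Cov / Var = 1.3312 / 2.2024 = 0.6044

0.604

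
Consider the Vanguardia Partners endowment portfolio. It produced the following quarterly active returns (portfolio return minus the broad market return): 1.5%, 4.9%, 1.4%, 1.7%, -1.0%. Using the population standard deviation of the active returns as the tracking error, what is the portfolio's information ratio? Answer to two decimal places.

r̄ = (1.5 + 4.9 + 1.4 + 1.7 − 1) / 5 = 1.7000%
Σ(r − r̄)² = 17.6600; population σ = √(17.6600/5) = 1.8794%
IR = r̄ / tracking error = 1.7000 / 1.8794 = 0.9045

0.90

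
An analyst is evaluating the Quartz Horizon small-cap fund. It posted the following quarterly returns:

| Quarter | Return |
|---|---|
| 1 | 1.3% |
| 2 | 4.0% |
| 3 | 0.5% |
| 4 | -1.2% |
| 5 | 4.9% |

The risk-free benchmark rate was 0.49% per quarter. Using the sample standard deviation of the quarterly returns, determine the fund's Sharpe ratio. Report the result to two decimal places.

0.56

r̄ = (1.3 + 4 + 0.5 − 1.2 + 4.9) / 5 = 1.9000%
Sample std dev = √[25.3400 / 4] = 2.5169%
Sharpe = (r̄ − rf) / σ = (1.9000 − 0.49) / 2.5169 = 1.4100 / 2.5169 = 0.5602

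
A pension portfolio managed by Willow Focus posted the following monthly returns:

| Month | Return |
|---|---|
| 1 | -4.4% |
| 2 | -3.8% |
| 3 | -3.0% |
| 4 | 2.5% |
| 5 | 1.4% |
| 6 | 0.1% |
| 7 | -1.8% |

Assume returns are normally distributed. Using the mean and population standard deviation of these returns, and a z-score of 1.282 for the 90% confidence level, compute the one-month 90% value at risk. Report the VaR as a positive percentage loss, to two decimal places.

μ = (-4.4 − 3.8 − 3 + 2.5 + 1.4 + 0.1 − 1.8) / 7 = -1.2857%
Σ(r − μ)² = (-4.4 − (-1.2857))² + (-3.8 − (-1.2857))² + (-3 − (-1.2857))² + … = 42.6886
σ = √[42.6886 / 7] = 2.4695%
VaR = −(μ − z·σ) = −(-1.2857 − 1.282 × 2.4695) = −(-4.4516) = 4.4516%

4.45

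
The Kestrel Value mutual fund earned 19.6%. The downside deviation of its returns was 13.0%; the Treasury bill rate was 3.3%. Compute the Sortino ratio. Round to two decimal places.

1.25

Sortino = (Rp − Rf) / σd = (19.6% − 3.3%) / 13.0% = 16.30% / 13.0% = 1.2538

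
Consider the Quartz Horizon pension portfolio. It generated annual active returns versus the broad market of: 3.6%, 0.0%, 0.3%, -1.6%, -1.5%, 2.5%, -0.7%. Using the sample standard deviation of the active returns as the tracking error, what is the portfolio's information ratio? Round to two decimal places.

r̄ = (3.6 + 0 + 0.3 − 1.6 − 1.5 + 2.5 − 0.7) / 7 = 2.60 / 7 = 0.3714%
Σ(r − r̄)² = (3.6 − 0.3714)² + (0 − 0.3714)² + … = 23.6343
σ = √[23.6343 / 6] = 1.9847%
IR = r̄ / tracking error = 0.3714 / 1.9847 = 0.1871

0.19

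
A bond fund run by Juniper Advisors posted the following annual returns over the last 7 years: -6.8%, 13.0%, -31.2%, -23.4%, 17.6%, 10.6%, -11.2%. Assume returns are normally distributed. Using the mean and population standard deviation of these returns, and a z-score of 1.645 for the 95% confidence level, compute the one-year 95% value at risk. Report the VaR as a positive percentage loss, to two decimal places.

33.27

μ = (-6.8 + 13 − 31.2 − 23.4 + 17.6 + 10.6 − 11.2) / 7 = -31.40 / 7 = -4.4857%
Population std dev = √[2142.9486 / 7] = 17.4967%
VaR = −(μ − z·σ) = −(-4.4857 − 1.645 × 17.4967) = −(-33.2678) = 33.2678%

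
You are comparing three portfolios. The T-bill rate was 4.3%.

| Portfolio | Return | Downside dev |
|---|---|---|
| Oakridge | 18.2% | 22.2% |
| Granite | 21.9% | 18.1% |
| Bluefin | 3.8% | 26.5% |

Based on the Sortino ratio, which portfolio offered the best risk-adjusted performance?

Granite

Oakridge: Sortino ratio = (18.2% − 4.3%) / 22.2% = 0.626
Granite: Sortino ratio = (21.9% − 4.3%) / 18.1% = 0.972
Bluefin: Sortino ratio = (3.8% − 4.3%) / 26.5% = -0.019
Highest: Granite (0.972).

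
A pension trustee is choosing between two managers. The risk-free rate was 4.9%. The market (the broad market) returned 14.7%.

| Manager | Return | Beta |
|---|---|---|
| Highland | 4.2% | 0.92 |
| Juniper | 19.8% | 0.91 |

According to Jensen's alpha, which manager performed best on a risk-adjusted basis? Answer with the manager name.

Juniper

Highland: α = 4.2% − [4.9% + 0.92 × (14.7% − 4.9%)] = -9.716
Juniper: α = 19.8% − [4.9% + 0.91 × (14.7% − 4.9%)] = 5.982
Highest: Juniper (5.982).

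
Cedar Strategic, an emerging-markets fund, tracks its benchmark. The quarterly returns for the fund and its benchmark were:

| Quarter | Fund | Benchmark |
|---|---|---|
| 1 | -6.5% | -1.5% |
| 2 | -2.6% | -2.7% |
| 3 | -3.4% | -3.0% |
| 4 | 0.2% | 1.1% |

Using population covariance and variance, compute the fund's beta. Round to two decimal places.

0.81

r̄p = -3.0750%,  r̄m = -1.5250%
Cov = Σ(rp − r̄p)(rm − r̄m) / 4 = 2.1081
Var(rm) = Σ(rm − r̄m)² / 4 = 2.6119
β = Cov / Var = 2.1081 / 2.6119 = 0.8071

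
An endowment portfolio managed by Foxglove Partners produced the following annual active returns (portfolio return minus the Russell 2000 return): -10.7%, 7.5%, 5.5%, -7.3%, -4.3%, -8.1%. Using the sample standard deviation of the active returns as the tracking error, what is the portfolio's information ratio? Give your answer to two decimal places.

-0.38

μ = (-10.7 + 7.5 + 5.5 − 7.3 − 4.3 − 8.1) / 6 = -2.9000%
Σ(r − μ)² = 287.9200; sample σ = √(287.9200/5) = 7.5884%
IR = μ / tracking error = -2.9000 / 7.5884 = -0.3822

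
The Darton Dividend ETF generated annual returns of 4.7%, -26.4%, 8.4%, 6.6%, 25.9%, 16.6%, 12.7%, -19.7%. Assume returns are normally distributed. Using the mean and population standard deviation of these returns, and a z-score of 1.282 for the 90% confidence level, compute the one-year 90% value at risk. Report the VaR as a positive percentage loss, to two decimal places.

17.78

Mean return r̄ = 28.80 / 8 = 3.6000%
Population σ = √[Σ(r − r̄)² / 8] = √[2225.2400 / 8] = √278.1550 = 16.6780%
VaR = −(r̄ − z·σ) = −(3.6000 − 1.282 × 16.6780) = −(-17.7812) = 17.7812%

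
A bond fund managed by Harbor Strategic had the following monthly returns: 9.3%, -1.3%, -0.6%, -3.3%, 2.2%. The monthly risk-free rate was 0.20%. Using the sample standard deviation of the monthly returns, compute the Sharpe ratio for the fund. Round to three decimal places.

Mean return r̄ = 6.30 / 5 = 1.2600%
Sample σ = √[Σ(r − r̄)² / 4] = √[96.3320 / 4] = √24.0830 = 4.9074%
Sharpe = (r̄ − rf) / σ = (1.2600 − 0.2) / 4.9074 = 1.0600 / 4.9074 = 0.2160

0.216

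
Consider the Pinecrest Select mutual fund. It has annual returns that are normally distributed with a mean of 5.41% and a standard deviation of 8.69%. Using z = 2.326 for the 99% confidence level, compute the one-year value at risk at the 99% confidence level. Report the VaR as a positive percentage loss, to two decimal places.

14.80

VaR (as % loss) = −(μ − z·σ) = −(5.41% − 2.326 × 8.69%) = −(-14.80294%) = 14.80294%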